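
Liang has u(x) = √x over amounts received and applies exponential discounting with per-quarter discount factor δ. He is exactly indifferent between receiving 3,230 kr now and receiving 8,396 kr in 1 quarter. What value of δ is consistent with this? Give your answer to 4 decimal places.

The payoff in 1 quarter is discounted by δ, so u(3230) = δ·u(8396) and δ = u(3230)/u(8396).
With u(x) = √x: δ = √3230/√8396 = √(3230/8396) = 0.62025.

δ ≈ 0.6202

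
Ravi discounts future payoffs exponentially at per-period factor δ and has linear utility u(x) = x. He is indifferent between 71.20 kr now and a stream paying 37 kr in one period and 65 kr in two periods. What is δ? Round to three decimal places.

Present value of the stream is 37·δ + 65·δ². Indifference gives 37δ + 65δ² = 71.20.
Rearranged: 65δ² + 37δ − 71.20 = 0.
δ = (−37 + √(37² + 4·65·71.20)) / (2·65) = (−37 + √19881.00) / 130 ≈ 0.800.

δ ≈ 0.800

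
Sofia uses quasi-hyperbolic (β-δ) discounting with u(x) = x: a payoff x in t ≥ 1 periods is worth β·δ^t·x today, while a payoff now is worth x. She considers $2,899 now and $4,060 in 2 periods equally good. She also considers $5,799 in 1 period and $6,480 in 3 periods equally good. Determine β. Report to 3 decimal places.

β ≈ 0.798

Both payoffs in the second observation are in the future, so β drops out: δ^1·5799 = δ^3·6480 ⇒ δ^2 = 5799/6480 = 0.89491, so δ = 0.94600.
Now use the now-vs-future pair: 2899 = β·δ^2·4060 gives β = 2899/(0.89491·4060) ≈ 0.798.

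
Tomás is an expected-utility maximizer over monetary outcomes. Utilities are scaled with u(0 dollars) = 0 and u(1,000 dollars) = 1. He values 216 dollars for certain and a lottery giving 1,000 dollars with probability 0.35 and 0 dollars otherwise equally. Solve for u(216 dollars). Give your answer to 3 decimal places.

0.350

u(216 dollars) equals the lottery's expected utility: 0.35·1 + 0.65·0 = 0.35.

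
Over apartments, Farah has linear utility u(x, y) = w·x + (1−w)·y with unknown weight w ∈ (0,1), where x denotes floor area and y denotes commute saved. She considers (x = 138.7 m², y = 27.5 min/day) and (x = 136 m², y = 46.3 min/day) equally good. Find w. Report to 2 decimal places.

Indifference: w·138.7 + (1−w)·27.5 = w·136 + (1−w)·46.3.
Collecting terms: w·2.7 = (1−w)·18.8.
So w/(1−w) = 18.8/2.7 = 6.9630, giving w = 18.8/(2.7+18.8) = 0.87.

w = 0.87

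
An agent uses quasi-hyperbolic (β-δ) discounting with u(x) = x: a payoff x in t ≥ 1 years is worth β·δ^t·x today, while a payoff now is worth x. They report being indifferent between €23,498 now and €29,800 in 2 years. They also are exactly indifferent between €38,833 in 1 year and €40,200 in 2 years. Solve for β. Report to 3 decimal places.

β ≈ 0.845

From the later pair, β·δ^1·38833 = β·δ^2·40200; dividing through, δ = 38833/40200 = 0.96600.
The first indifference: 23498 = β·δ^2·29800, so β = 23498/(δ^2·29800) = 23498/(0.93315·29800) ≈ 0.845.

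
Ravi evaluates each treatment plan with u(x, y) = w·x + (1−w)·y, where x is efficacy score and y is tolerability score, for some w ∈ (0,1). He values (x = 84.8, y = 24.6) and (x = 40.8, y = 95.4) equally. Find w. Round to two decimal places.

Indifference: w·84.8 + (1−w)·24.6 = w·40.8 + (1−w)·95.4.
w·(84.8−40.8) = (1−w)·(95.4−24.6), i.e. w·44 = (1−w)·70.8.
So w/(1−w) = 70.8/44 = 1.6091, giving w = 70.8/(44+70.8) = 0.62.

w = 0.62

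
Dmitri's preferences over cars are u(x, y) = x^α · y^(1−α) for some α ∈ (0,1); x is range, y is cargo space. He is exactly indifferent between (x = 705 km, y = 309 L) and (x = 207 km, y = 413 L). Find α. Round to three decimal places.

Set the two utilities equal: 705^α·309^(1−α) = 207^α·413^(1−α).
Taking logs: α·ln 705 + (1−α)·ln 309 = α·ln 207 + (1−α)·ln 413, i.e. α·1.225479 = (1−α)·0.290106.
Thus α·(1.515585) = 0.290106, so α = 0.290106/1.515585 ≈ 0.191.

α ≈ 0.191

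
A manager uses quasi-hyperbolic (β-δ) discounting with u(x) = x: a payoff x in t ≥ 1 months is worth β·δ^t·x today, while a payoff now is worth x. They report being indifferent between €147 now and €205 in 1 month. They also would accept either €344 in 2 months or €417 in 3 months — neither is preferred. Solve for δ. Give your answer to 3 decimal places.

Both payoffs in the second observation are in the future, so β drops out: δ^2·344 = δ^3·417 ⇒ δ = 344/417 = 0.82494.

δ ≈ 0.825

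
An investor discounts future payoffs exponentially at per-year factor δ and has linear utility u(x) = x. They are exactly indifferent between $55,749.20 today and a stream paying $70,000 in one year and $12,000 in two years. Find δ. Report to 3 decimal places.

δ ≈ 0.710

Equating present values: 55749.20 = 70000δ + 12000δ².
Rearranged: 12000δ² + 70000δ − 55749.20 = 0.
δ = (−70000 + √(70000² + 4·12000·55749.20)) / (2·12000) = (−70000 + √7575961600.00) / 24000 ≈ 0.710.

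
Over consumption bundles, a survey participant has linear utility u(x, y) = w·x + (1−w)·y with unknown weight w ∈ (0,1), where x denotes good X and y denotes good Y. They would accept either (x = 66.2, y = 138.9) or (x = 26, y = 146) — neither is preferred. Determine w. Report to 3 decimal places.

w = 0.150

Indifference: w·66.2 + (1−w)·138.9 = w·26 + (1−w)·146.
Rearranging, 40.2·w − 7.1·(1−w) = 0.
Hence w = 7.1/(40.2+7.1) = 7.1/47.3 = 0.150.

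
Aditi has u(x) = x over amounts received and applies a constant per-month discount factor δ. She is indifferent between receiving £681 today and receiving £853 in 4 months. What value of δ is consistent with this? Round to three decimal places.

Equating discounted utilities: u(681) = δ^4·u(853) ⇒ δ^4 = u(681)/u(853).
With u(x) = x: δ^4 = 681/853 = 0.79836.
Hence δ = (0.79836)^(1/4) = 0.94526.

δ ≈ 0.945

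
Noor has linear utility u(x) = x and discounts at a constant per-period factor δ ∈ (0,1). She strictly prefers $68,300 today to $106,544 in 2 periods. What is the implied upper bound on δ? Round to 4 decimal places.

δ < 0.8007

Under u(x) = x this choice says 68300 > δ^2·106544.
Hence δ^2 < 68300/106544 = 0.64105, and x ↦ x^(1/2) is increasing on (0,∞).
δ < (68300/106544)^(1/2) ≈ 0.8007.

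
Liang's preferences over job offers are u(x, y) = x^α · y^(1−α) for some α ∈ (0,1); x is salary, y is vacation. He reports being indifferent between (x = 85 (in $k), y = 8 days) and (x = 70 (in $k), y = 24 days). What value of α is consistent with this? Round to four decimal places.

α ≈ 0.8498

The Cobb–Douglas utilities coincide, so 85^α·8^(1−α) = 70^α·24^(1−α).
Taking logs: α·ln 85 + (1−α)·ln 8 = α·ln 70 + (1−α)·ln 24, i.e. α·0.1941560 = (1−α)·1.0986123.
So α/(1−α) = (1.0986123)/(0.1941560) = 5.6583999, and α = 5.6583999/6.6583999 ≈ 0.8498.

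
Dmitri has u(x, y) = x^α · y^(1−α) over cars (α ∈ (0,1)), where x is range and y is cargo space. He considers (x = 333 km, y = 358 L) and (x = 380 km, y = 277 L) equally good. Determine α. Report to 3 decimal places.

Set the two utilities equal: 333^α·358^(1−α) = 380^α·277^(1−α).
(333/380)^α = (277/358)^(1−α); take logs: α·ln(333/380) = (1−α)·ln(277/358), i.e. α·-0.132029 = (1−α)·-0.256515.
So α/(1−α) = (-0.256515)/(-0.132029) = 1.942869, and α = 1.942869/2.942869 ≈ 0.660.

α ≈ 0.660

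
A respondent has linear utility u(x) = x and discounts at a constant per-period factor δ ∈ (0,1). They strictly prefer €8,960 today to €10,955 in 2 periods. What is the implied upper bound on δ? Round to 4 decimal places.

Comparing present values: 8960 > δ^2·10955.
So δ^2 < 8960/10955 = 0.81789; taking the square root of both positive sides preserves the inequality.
δ < (8960/10955)^(1/2) ≈ 0.9044.

δ < 0.9044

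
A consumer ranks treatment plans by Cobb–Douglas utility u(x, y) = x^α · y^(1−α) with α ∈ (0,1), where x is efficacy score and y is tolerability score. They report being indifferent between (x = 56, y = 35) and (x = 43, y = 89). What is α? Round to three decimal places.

The Cobb–Douglas utilities coincide, so 56^α·35^(1−α) = 43^α·89^(1−α).
Taking logs: α·ln 56 + (1−α)·ln 35 = α·ln 43 + (1−α)·ln 89, i.e. α·0.264152 = (1−α)·0.933288.
Thus α·(1.197440) = 0.933288, so α = 0.933288/1.197440 ≈ 0.779.

α ≈ 0.779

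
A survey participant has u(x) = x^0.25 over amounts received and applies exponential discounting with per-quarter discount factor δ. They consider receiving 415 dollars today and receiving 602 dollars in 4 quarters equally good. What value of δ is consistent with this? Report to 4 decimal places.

Equating discounted utilities: u(415) = δ^4·u(602) ⇒ δ^4 = u(415)/u(602).
With u(x) = x^0.25: δ^4 = 415^0.25/602^0.25 = (415/602)^0.25 = 0.91120.
Taking the 4th root: δ = 0.91120^(1/4) ≈ 0.9770.

δ ≈ 0.9770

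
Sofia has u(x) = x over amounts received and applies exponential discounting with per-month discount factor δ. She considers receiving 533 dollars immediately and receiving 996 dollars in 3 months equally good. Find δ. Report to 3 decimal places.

Equating discounted utilities: u(533) = δ^3·u(996) ⇒ δ^3 = u(533)/u(996).
With u(x) = x: δ^3 = 533/996 = 0.53514.
Hence δ = (0.53514)^(1/3) = 0.81188.

δ ≈ 0.812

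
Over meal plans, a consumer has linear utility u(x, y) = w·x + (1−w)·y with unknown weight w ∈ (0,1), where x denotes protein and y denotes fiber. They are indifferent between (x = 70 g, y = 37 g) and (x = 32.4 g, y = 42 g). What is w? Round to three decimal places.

w = 0.117

Indifference: w·70 + (1−w)·37 = w·32.4 + (1−w)·42.
Collecting terms: w·37.6 = (1−w)·5.
So w/(1−w) = 5/37.6 = 0.1330, giving w = 5/(37.6+5) = 0.117.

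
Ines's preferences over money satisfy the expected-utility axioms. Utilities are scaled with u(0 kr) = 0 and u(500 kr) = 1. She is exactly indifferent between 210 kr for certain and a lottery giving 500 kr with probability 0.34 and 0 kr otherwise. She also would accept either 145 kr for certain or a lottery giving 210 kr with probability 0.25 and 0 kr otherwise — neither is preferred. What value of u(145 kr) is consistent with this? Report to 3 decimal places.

0.085

The first gamble pins u(210 kr): it must equal 0.34·1 + 0.66·0 = 0.34.
Then u(145 kr) = 0.25·u(210 kr) + 0.75·u(0 kr) = 0.25·0.34 + 0.75·0.00 = 0.0850.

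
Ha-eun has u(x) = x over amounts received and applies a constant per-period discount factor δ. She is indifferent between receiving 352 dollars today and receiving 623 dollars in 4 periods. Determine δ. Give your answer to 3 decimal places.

Indifference means u(352) = δ^4 · u(623), so δ^4 = u(352)/u(623).
With u(x) = x: δ^4 = 352/623 = 0.56501.
So δ = 0.56501^(1/4) ≈ 0.867.

δ ≈ 0.867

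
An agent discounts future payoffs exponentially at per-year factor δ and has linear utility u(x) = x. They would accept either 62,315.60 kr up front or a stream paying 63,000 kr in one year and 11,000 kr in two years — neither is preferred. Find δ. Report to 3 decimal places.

Present value of the stream is 63000·δ + 11000·δ². Indifference gives 63000δ + 11000δ² = 62315.60.
So 11000δ² + 63000δ − 62315.60 = 0.
The positive root is δ = [−63000 + √(63000² + 4·11000·62315.60)] / (2·11000) = (−63000 + 81920.000)/22000 ≈ 0.860.

δ ≈ 0.860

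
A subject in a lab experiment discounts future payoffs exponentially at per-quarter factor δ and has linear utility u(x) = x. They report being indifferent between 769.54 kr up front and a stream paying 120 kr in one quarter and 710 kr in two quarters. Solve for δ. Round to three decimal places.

δ ≈ 0.960

Present value of the stream is 120·δ + 710·δ². Indifference gives 120δ + 710δ² = 769.54.
That is, 710δ² + 120δ − 769.54 = 0, a quadratic in δ.
The positive root is δ = [−120 + √(120² + 4·710·769.54)] / (2·710) = (−120 + 1483.204)/1420 ≈ 0.960.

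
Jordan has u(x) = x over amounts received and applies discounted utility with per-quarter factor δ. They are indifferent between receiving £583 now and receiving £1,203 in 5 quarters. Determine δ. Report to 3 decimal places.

δ ≈ 0.865

Equating discounted utilities: u(583) = δ^5·u(1203) ⇒ δ^5 = u(583)/u(1203).
With u(x) = x: δ^5 = 583/1203 = 0.48462.
Hence δ = (0.48462)^(1/5) = 0.86513.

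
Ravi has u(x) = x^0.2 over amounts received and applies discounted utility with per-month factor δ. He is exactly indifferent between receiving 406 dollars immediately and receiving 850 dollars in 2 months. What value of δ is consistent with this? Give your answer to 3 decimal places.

δ ≈ 0.929

The payoff in 2 months is discounted by δ^2, so u(406) = δ^2·u(850) and δ^2 = u(406)/u(850).
Since u(x) = x^0.2, δ^2 = (406/850)^0.2 = 0.47765^0.2 = 0.86262.
Taking the square root: δ = 0.86262^(1/2) ≈ 0.929.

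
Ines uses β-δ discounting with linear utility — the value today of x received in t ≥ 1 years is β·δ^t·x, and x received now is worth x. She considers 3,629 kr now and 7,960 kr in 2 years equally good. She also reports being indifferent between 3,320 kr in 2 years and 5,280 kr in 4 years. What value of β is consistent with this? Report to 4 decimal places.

From the later pair, β·δ^2·3320 = β·δ^4·5280; dividing through, δ^2 = 3320/5280 = 0.62879, so δ = 0.79296.
Now use the now-vs-future pair: 3629 = β·δ^2·7960 gives β = 3629/(0.62879·7960) ≈ 0.7251.

β ≈ 0.7251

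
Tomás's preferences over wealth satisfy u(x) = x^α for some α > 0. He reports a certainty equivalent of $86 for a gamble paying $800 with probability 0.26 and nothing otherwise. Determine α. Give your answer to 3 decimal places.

EU(lottery) = 0.26·800^α + 0.74·0 = 0.26·800^α.
Equating: 86^α = 0.26·800^α, i.e. 0.1075^α = 0.26.
α = ln(0.26) / ln(86/800) = -1.347074/-2.230264 ≈ 0.604.

α ≈ 0.604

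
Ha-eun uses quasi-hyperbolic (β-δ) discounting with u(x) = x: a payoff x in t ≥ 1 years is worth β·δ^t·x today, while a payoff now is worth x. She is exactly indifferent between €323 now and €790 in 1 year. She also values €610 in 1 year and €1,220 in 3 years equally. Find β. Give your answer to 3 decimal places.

The second indifference involves only future payoffs, so β cancels: β·δ^1·610 = β·δ^3·1220, giving δ^2 = 610/1220 = 0.50000, so δ = 0.70711.
Now use the now-vs-future pair: 323 = β·δ·790 gives β = 323/(0.70711·790) ≈ 0.578.

β ≈ 0.578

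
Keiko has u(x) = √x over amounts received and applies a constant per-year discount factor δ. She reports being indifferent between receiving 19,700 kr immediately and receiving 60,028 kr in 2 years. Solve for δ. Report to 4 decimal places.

δ ≈ 0.7569

The payoff in 2 years is discounted by δ^2, so u(19700) = δ^2·u(60028) and δ^2 = u(19700)/u(60028).
With u(x) = √x: δ^2 = √19700/√60028 = √(19700/60028) = 0.57287.
Taking the square root: δ = 0.57287^(1/2) ≈ 0.7569.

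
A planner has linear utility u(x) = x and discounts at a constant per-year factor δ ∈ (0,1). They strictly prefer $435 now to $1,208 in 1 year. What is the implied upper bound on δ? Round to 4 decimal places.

δ < 0.3601

Under u(x) = x this choice says 435 > δ·1208.
So δ < 435/1208 = 0.36010.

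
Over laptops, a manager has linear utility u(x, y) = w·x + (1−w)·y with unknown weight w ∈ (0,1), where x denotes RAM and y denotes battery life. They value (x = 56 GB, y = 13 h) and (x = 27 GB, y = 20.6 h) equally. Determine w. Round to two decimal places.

w = 0.21

u(56,13) = u(27,20.6) means w·56 + (1−w)·13 = w·27 + (1−w)·20.6.
Rearranging, 29·w − 7.6·(1−w) = 0.
The marginal rate of substitution is 7.6/29, so w = 7.6/(29+7.6) = 0.21.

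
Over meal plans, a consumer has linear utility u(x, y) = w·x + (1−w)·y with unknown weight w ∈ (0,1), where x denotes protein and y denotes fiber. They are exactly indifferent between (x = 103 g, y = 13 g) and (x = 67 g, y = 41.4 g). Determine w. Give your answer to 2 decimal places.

w = 0.44

Indifference: w·103 + (1−w)·13 = w·67 + (1−w)·41.4.
w·(103−67) = (1−w)·(41.4−13), i.e. w·36 = (1−w)·28.4.
So w/(1−w) = 28.4/36 = 0.7889, giving w = 28.4/(36+28.4) = 0.44.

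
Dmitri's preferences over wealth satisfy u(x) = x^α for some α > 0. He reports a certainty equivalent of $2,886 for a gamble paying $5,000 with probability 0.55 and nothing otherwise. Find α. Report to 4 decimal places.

Since u(0) = 0, the lottery's EU is 0.55·5000^α.
Equating: 2886^α = 0.55·5000^α, i.e. 0.5772^α = 0.55.
Take logs: α = ln 0.55 / ln(2886/5000) ≈ 1.087834.

α ≈ 1.0878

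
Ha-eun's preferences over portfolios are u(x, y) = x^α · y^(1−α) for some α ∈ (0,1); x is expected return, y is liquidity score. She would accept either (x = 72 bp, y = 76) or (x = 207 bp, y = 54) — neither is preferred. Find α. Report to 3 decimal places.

Indifference: 72^α · 76^(1−α) = 207^α · 54^(1−α).
(72/207)^α = (54/76)^(1−α); take logs: α·ln(72/207) = (1−α)·ln(54/76), i.e. α·-1.056053 = (1−α)·-0.341749.
With A = -1.056053 and B = -0.341749: α·A = (1−α)·B, so α = B/(A+B) = -0.341749/-1.397802 ≈ 0.244.

α ≈ 0.244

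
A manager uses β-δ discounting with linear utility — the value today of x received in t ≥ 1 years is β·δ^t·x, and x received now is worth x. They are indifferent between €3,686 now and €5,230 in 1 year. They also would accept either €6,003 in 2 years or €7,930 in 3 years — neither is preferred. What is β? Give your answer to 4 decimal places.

β ≈ 0.9310

Both payoffs in the second observation are in the future, so β drops out: δ^2·6003 = δ^3·7930 ⇒ δ = 6003/7930 = 0.75700.
The first indifference: 3686 = β·δ·5230, so β = 3686/(δ·5230) = 3686/(0.75700·5230) ≈ 0.9310.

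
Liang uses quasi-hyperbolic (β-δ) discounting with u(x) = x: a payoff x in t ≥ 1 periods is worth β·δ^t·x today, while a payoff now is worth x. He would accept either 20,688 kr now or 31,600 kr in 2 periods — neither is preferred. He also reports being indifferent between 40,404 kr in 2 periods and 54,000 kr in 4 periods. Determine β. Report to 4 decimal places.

Both payoffs in the second observation are in the future, so β drops out: δ^2·40404 = δ^4·54000 ⇒ δ^2 = 40404/54000 = 0.74822, so δ = 0.86500.
Now use the now-vs-future pair: 20688 = β·δ^2·31600 gives β = 20688/(0.74822·31600) ≈ 0.8750.

β ≈ 0.8750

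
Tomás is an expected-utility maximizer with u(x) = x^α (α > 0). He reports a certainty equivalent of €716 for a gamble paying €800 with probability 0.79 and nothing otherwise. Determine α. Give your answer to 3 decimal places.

α ≈ 2.125

Since u(0) = 0, the lottery's EU is 0.79·800^α.
Indifference: 716^α = 0.79·800^α, so (716/800)^α = 0.79.
Taking logs: α·ln(716/800) = ln(0.79), so α = -0.235722 / -0.110932 ≈ 2.125.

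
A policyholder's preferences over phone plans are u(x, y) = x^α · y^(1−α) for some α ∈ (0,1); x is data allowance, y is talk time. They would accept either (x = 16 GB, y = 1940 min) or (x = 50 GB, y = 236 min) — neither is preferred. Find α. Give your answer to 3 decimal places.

α ≈ 0.649

Indifference: 16^α · 1940^(1−α) = 50^α · 236^(1−α).
Rearrange to (16/50)^α = (236/1940)^(1−α) and take logs: α·-1.139434 = (1−α)·-2.106611.
Thus α·(-3.246045) = -2.106611, so α = -2.106611/-3.246045 ≈ 0.649.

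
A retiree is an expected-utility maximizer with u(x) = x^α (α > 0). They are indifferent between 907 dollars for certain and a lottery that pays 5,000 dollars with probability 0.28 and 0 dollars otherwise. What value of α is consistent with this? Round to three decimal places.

α ≈ 0.746

The lottery's expected utility is 0.28·u(5000) + 0.72·u(0) = 0.28·5000^α (since u(0) = 0 for α > 0).
Setting u(907) equal to that: 907^α = 0.28·5000^α ⇒ (907/5000)^α = 0.28.
Take logs: α = ln 0.28 / ln(907/5000) ≈ 0.74571.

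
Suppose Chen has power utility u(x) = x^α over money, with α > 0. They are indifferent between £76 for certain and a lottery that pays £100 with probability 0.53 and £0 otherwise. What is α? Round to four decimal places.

α ≈ 2.3134

The lottery's expected utility is 0.53·u(100) + 0.47·u(0) = 0.53·100^α (since u(0) = 0 for α > 0).
Equating: 76^α = 0.53·100^α, i.e. 0.7600^α = 0.53.
Take logs: α = ln 0.53 / ln(76/100) ≈ 2.313386.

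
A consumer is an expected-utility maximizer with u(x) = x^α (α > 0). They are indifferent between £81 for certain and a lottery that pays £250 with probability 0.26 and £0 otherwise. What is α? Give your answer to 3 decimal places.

The lottery's expected utility is 0.26·u(250) + 0.74·u(0) = 0.26·250^α (since u(0) = 0 for α > 0).
Equating: 81^α = 0.26·250^α, i.e. 0.3240^α = 0.26.
Taking logs: α·ln(81/250) = ln(0.26), so α = -1.347074 / -1.127012 ≈ 1.195.

α ≈ 1.195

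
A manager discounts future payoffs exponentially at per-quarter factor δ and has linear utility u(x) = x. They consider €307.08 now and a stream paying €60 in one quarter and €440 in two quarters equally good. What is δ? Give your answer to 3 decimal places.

Equating present values: 307.08 = 60δ + 440δ².
Rearranged: 440δ² + 60δ − 307.08 = 0.
δ = (−60 + √(60² + 4·440·307.08)) / (2·440) = (−60 + √544060.80) / 880 ≈ 0.770.

δ ≈ 0.770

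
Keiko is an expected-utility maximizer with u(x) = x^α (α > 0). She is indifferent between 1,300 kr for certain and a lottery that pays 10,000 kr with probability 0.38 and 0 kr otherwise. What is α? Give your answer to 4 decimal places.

α ≈ 0.4743

EU(lottery) = 0.38·10000^α + 0.62·0 = 0.38·10000^α.
Indifference: 1300^α = 0.38·10000^α, so (1300/10000)^α = 0.38.
Taking logs: α·ln(1300/10000) = ln(0.38), so α = -0.9675840 / -2.0402208 ≈ 0.4743.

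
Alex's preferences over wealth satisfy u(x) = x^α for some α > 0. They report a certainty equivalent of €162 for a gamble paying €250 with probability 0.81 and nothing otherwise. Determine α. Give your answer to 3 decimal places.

The lottery's expected utility is 0.81·u(250) + 0.19·u(0) = 0.81·250^α (since u(0) = 0 for α > 0).
Setting u(162) equal to that: 162^α = 0.81·250^α ⇒ (162/250)^α = 0.81.
α = ln(0.81) / ln(162/250) = -0.210721/-0.433865 ≈ 0.486.

α ≈ 0.486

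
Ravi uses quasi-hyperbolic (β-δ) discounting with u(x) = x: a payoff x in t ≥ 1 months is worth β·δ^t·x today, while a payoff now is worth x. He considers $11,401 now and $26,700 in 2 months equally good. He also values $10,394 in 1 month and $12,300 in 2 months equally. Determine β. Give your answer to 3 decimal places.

β ≈ 0.598

Both payoffs in the second observation are in the future, so β drops out: δ^1·10394 = δ^2·12300 ⇒ δ = 10394/12300 = 0.84504.
The first indifference: 11401 = β·δ^2·26700, so β = 11401/(δ^2·26700) = 11401/(0.71409·26700) ≈ 0.598.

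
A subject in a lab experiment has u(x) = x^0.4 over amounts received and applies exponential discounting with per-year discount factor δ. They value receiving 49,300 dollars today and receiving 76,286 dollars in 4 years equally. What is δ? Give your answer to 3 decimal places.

δ ≈ 0.957

Indifference means u(49300) = δ^4 · u(76286), so δ^4 = u(49300)/u(76286).
Since u(x) = x^0.4, δ^4 = (49300/76286)^0.4 = 0.64625^0.4 = 0.83977.
So δ = 0.83977^(1/4) ≈ 0.957.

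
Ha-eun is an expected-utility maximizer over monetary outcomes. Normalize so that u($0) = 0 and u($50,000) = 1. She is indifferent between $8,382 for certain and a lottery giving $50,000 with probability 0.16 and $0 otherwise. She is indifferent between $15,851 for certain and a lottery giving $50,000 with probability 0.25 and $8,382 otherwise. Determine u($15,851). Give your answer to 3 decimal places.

0.370

The first gamble pins u($8,382): it must equal 0.16·1 + 0.84·0 = 0.16.
The second indifference gives u($15,851) = 0.25·u($50,000) + 0.75·u($8,382) = 0.25·1.00 + 0.75·0.16 = 0.3700.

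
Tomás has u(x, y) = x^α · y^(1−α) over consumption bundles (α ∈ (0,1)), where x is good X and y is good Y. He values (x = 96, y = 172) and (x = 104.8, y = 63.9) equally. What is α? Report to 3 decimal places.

Set the two utilities equal: 96^α·172^(1−α) = 104.8^α·63.9^(1−α).
Rearrange to (96/104.8)^α = (63.9/172)^(1−α) and take logs: α·-0.087706 = (1−α)·-0.990175.
So α/(1−α) = (-0.990175)/(-0.087706) = 11.289707, and α = 11.289707/12.289707 ≈ 0.919.

α ≈ 0.919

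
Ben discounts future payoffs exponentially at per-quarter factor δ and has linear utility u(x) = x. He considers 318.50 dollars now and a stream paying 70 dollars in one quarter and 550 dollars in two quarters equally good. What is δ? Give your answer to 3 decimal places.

The stream is worth 70δ + 550δ² today, so 70δ + 550δ² = 318.50.
Rearranged: 550δ² + 70δ − 318.50 = 0.
By the quadratic formula (taking the positive root), δ = (−70 + √705600.00) / 1100 ≈ 0.700.

δ ≈ 0.700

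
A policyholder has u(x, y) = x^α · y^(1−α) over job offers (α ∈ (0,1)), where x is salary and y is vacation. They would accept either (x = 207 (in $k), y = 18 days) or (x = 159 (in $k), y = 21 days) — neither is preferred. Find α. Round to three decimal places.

α ≈ 0.369

Set the two utilities equal: 207^α·18^(1−α) = 159^α·21^(1−α).
Taking logs: α·ln 207 + (1−α)·ln 18 = α·ln 159 + (1−α)·ln 21, i.e. α·0.263815 = (1−α)·0.154151.
Thus α·(0.417966) = 0.154151, so α = 0.154151/0.417966 ≈ 0.369.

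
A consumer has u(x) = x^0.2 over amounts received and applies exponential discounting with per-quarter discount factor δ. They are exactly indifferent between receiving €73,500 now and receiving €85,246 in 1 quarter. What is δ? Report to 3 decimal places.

δ ≈ 0.971

The payoff in 1 quarter is discounted by δ, so u(73500) = δ·u(85246) and δ = u(73500)/u(85246).
With u(x) = x^0.2: δ = 73500^0.2/85246^0.2 = (73500/85246)^0.2 = 0.97078.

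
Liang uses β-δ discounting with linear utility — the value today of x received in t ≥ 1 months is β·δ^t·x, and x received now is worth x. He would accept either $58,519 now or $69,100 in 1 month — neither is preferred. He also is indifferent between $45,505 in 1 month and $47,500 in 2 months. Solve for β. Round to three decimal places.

β ≈ 0.884

Both payoffs in the second observation are in the future, so β drops out: δ^1·45505 = δ^2·47500 ⇒ δ = 45505/47500 = 0.95800.
Substituting δ into 58519 = β·δ·69100: β = 58519/(66197.800) ≈ 0.884.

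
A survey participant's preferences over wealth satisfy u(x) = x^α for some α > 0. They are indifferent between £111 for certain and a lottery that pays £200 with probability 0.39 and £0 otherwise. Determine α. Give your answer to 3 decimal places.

α ≈ 1.599

Since u(0) = 0, the lottery's EU is 0.39·200^α.
Setting u(111) equal to that: 111^α = 0.39·200^α ⇒ (111/200)^α = 0.39.
Take logs: α = ln 0.39 / ln(111/200) ≈ 1.59923.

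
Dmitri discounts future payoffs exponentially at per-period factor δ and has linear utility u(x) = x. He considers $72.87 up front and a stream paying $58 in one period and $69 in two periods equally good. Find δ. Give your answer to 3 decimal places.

The stream is worth 58δ + 69δ² today, so 58δ + 69δ² = 72.87.
So 69δ² + 58δ − 72.87 = 0.
The positive root is δ = [−58 + √(58² + 4·69·72.87)] / (2·69) = (−58 + 153.219)/138 ≈ 0.690.

δ ≈ 0.690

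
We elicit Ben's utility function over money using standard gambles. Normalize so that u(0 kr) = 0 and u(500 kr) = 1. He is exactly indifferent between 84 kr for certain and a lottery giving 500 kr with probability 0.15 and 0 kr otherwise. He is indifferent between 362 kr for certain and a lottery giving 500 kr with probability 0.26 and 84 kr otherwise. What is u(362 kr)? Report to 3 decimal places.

0.371

First, u(84 kr) = 0.15·u(500 kr) + 0.85·u(0 kr) = 0.15.
The second indifference gives u(362 kr) = 0.26·u(500 kr) + 0.74·u(84 kr) = 0.26·1.00 + 0.74·0.15 = 0.3710.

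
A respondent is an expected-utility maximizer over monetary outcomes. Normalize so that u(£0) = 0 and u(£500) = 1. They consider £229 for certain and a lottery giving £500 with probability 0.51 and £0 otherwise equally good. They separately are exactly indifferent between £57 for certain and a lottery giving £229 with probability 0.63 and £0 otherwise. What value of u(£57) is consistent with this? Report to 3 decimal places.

0.321

The first gamble pins u(£229): it must equal 0.51·1 + 0.49·0 = 0.51.
Chaining: u(£57) = 0.63·0.51 + 0.37·0.00 = 0.3213.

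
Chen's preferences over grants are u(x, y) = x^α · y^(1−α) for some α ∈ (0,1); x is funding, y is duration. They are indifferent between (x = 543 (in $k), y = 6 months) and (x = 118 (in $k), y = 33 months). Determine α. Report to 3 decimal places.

α ≈ 0.528

Set the two utilities equal: 543^α·6^(1−α) = 118^α·33^(1−α).
Rearrange to (543/118)^α = (33/6)^(1−α) and take logs: α·1.526425 = (1−α)·1.704748.
With A = 1.526425 and B = 1.704748: α·A = (1−α)·B, so α = B/(A+B) = 1.704748/3.231173 ≈ 0.528.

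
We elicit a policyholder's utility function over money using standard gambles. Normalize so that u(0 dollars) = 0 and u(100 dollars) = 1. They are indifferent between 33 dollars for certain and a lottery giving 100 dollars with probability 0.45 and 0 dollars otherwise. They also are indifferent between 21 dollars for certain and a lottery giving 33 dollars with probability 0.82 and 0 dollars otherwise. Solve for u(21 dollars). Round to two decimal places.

0.37

First, u(33 dollars) = 0.45·u(100 dollars) + 0.55·u(0 dollars) = 0.45.
Then u(21 dollars) = 0.82·u(33 dollars) + 0.18·u(0 dollars) = 0.82·0.45 + 0.18·0.00 = 0.3690.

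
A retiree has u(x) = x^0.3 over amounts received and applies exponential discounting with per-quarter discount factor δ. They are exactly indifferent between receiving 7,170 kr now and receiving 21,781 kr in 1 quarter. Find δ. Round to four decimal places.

Equating discounted utilities: u(7170) = δ·u(21781) ⇒ δ = u(7170)/u(21781).
Since u(x) = x^0.3, δ = (7170/21781)^0.3 = 0.32919^0.3 = 0.71653.

δ ≈ 0.7165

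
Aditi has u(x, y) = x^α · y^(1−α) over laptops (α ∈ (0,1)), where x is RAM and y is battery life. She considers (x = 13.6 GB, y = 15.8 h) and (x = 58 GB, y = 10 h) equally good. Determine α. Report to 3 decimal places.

The Cobb–Douglas utilities coincide, so 13.6^α·15.8^(1−α) = 58^α·10^(1−α).
(13.6/58)^α = (10/15.8)^(1−α); take logs: α·ln(13.6/58) = (1−α)·ln(10/15.8), i.e. α·-1.450373 = (1−α)·-0.457425.
Thus α·(-1.907798) = -0.457425, so α = -0.457425/-1.907798 ≈ 0.240.

α ≈ 0.240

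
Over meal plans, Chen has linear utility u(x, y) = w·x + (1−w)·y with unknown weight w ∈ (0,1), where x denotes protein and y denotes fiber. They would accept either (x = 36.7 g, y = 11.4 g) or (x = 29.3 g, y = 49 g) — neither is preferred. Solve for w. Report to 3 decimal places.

Indifference: w·36.7 + (1−w)·11.4 = w·29.3 + (1−w)·49.
Rearranging, 7.4·w − 37.6·(1−w) = 0.
Hence w = 37.6/(7.4+37.6) = 37.6/45 = 0.836.

w = 0.836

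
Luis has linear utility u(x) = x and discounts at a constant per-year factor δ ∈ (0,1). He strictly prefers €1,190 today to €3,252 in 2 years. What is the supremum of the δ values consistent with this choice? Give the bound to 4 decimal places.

Under u(x) = x this choice says 1190 > δ^2·3252.
So δ^2 < 1190/3252 = 0.36593; taking the square root of both positive sides preserves the inequality.
δ < (1190/3252)^(1/2) ≈ 0.6049.

δ < 0.6049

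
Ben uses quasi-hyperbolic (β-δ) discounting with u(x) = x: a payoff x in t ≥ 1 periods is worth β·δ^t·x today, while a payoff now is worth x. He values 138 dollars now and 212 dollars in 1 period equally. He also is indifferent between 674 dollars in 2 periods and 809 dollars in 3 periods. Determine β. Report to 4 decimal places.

From the later pair, β·δ^2·674 = β·δ^3·809; dividing through, δ = 674/809 = 0.83313.
Now use the now-vs-future pair: 138 = β·δ·212 gives β = 138/(0.83313·212) ≈ 0.7813.

β ≈ 0.7813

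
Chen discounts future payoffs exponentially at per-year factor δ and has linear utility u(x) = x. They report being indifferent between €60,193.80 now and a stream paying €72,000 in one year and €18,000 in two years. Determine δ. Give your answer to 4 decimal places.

δ ≈ 0.7100

The stream is worth 72000δ + 18000δ² today, so 72000δ + 18000δ² = 60193.80.
That is, 18000δ² + 72000δ − 60193.80 = 0, a quadratic in δ.
δ = (−72000 + √(72000² + 4·18000·60193.80)) / (2·18000) = (−72000 + √9517953600.00) / 36000 ≈ 0.7100.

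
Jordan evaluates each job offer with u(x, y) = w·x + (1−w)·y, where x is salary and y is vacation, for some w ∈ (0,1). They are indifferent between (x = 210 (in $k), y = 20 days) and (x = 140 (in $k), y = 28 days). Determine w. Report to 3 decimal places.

w = 0.103

u(210,20) = u(140,28) means w·210 + (1−w)·20 = w·140 + (1−w)·28.
Rearranging, 70·w − 8·(1−w) = 0.
The marginal rate of substitution is 8/70, so w = 8/(70+8) = 0.103.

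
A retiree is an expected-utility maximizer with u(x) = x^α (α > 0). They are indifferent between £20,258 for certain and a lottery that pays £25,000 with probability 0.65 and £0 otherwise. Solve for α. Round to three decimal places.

α ≈ 2.048

The lottery's expected utility is 0.65·u(25000) + 0.35·u(0) = 0.65·25000^α (since u(0) = 0 for α > 0).
Equating: 20258^α = 0.65·25000^α, i.e. 0.8103^α = 0.65.
α = ln(0.65) / ln(20258/25000) = -0.430783/-0.210326 ≈ 2.048.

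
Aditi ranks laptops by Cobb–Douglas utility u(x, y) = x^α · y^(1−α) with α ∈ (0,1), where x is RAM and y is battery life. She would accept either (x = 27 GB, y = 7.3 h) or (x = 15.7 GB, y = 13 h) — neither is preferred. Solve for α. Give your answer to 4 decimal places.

Set the two utilities equal: 27^α·7.3^(1−α) = 15.7^α·13^(1−α).
Rearrange to (27/15.7)^α = (13/7.3)^(1−α) and take logs: α·0.5421762 = (1−α)·0.5770750.
Thus α·(1.1192512) = 0.5770750, so α = 0.5770750/1.1192512 ≈ 0.5156.

α ≈ 0.5156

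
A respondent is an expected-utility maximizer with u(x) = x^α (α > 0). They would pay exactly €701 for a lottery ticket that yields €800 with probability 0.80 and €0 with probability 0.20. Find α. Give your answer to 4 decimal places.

α ≈ 1.6892

EU(lottery) = 0.80·800^α + 0.20·0 = 0.80·800^α.
Equating: 701^α = 0.80·800^α, i.e. 0.8762^α = 0.80.
α = ln(0.80) / ln(701/800) = -0.2231436/-0.1321038 ≈ 1.6892.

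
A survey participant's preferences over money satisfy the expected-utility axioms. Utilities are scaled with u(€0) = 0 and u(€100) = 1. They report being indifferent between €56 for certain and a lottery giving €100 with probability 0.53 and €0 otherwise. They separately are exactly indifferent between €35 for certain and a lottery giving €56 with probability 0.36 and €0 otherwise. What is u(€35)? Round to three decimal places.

The first gamble pins u(€56): it must equal 0.53·1 + 0.47·0 = 0.53.
The second indifference gives u(€35) = 0.36·u(€56) + 0.64·u(€0) = 0.36·0.53 + 0.64·0.00 = 0.1908.

0.191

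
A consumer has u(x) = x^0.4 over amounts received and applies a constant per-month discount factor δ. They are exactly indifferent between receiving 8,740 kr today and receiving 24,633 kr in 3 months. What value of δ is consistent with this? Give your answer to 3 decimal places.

δ ≈ 0.871

The payoff in 3 months is discounted by δ^3, so u(8740) = δ^3·u(24633) and δ^3 = u(8740)/u(24633).
With u(x) = x^0.4: δ^3 = 8740^0.4/24633^0.4 = (8740/24633)^0.4 = 0.66069.
So δ = 0.66069^(1/3) ≈ 0.871.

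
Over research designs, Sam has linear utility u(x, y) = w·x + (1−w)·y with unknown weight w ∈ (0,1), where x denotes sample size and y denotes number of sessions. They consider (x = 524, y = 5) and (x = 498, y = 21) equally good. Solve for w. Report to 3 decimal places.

w = 0.381

Indifference: w·524 + (1−w)·5 = w·498 + (1−w)·21.
Collecting terms: w·26 = (1−w)·16.
The marginal rate of substitution is 16/26, so w = 16/(26+16) = 0.381.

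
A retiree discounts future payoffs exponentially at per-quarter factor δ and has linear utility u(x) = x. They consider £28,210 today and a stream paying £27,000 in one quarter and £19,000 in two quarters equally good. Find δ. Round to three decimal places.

δ ≈ 0.700

The stream is worth 27000δ + 19000δ² today, so 27000δ + 19000δ² = 28210.
So 19000δ² + 27000δ − 28210 = 0.
The positive root is δ = [−27000 + √(27000² + 4·19000·28210)] / (2·19000) = (−27000 + 53600.000)/38000 ≈ 0.700.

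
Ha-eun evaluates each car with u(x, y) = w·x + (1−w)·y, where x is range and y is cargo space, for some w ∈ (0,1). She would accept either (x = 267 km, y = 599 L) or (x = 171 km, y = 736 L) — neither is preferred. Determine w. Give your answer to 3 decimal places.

w = 0.588

Indifference: w·267 + (1−w)·599 = w·171 + (1−w)·736.
Collecting terms: w·96 = (1−w)·137.
Hence w = 137/(96+137) = 137/233 = 0.588.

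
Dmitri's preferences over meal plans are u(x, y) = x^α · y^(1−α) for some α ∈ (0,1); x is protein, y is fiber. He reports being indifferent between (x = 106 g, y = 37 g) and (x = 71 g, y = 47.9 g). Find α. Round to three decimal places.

α ≈ 0.392

Set the two utilities equal: 106^α·37^(1−α) = 71^α·47.9^(1−α).
(106/71)^α = (47.9/37)^(1−α); take logs: α·ln(106/71) = (1−α)·ln(47.9/37), i.e. α·0.400759 = (1−α)·0.258198.
With A = 0.400759 and B = 0.258198: α·A = (1−α)·B, so α = B/(A+B) = 0.258198/0.658957 ≈ 0.392.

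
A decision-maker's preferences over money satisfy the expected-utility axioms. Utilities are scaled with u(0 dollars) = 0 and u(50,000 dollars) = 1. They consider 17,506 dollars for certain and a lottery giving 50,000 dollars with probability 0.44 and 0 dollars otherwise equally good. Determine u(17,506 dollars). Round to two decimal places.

0.44

u(17,506 dollars) equals the lottery's expected utility: 0.44·1 + 0.56·0 = 0.44.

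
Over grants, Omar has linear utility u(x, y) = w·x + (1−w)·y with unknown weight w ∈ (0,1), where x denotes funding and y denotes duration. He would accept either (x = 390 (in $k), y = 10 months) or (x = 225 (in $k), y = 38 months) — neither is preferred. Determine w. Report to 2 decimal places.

w = 0.15

u(390,10) = u(225,38) means w·390 + (1−w)·10 = w·225 + (1−w)·38.
Collecting terms: w·165 = (1−w)·28.
So w/(1−w) = 28/165 = 0.1697, giving w = 28/(165+28) = 0.15.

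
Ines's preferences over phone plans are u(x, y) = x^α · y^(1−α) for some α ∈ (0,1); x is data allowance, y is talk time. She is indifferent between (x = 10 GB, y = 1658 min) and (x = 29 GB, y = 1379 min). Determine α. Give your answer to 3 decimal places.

Set the two utilities equal: 10^α·1658^(1−α) = 29^α·1379^(1−α).
Rearrange to (10/29)^α = (1379/1658)^(1−α) and take logs: α·-1.064711 = (1−α)·-0.184253.
So α/(1−α) = (-0.184253)/(-1.064711) = 0.173054, and α = 0.173054/1.173054 ≈ 0.148.

α ≈ 0.148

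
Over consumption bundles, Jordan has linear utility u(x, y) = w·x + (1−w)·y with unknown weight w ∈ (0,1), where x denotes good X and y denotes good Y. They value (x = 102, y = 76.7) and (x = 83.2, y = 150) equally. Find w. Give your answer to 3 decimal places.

u(102,76.7) = u(83.2,150) means w·102 + (1−w)·76.7 = w·83.2 + (1−w)·150.
w·(102−83.2) = (1−w)·(150−76.7), i.e. w·18.8 = (1−w)·73.3.
The marginal rate of substitution is 73.3/18.8, so w = 73.3/(18.8+73.3) = 0.796.

w = 0.796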